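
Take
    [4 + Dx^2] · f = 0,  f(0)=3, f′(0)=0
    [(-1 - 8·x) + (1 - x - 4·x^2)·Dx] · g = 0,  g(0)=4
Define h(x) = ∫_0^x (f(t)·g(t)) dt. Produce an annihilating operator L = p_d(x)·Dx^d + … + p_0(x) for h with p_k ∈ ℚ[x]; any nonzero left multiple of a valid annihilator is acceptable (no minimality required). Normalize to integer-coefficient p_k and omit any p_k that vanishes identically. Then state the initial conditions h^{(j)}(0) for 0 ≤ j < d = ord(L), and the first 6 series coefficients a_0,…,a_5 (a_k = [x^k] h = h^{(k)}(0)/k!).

L = (4 + 4·x + 16·x^2)·Dx + (2 + 16·x)·Dx^2 + (-1 + x + 4·x^2)·Dx^3  (order 3).
h: a_k = 0, 12, 6, 12, 21, 236/5, …
ICs: h(0) = 0, h′(0) = 12, h′′(0) = 12.

f: a_k = 3, 0, -6, 0, 2, 0, …
g: a_k = 4, 4, 20, 36, 116, 260, …
f·g: L₀ = L_f ⊗_s L_g, ord ≤ 2·1.
h=∫h₀ ⇒ L = L₀·Dx.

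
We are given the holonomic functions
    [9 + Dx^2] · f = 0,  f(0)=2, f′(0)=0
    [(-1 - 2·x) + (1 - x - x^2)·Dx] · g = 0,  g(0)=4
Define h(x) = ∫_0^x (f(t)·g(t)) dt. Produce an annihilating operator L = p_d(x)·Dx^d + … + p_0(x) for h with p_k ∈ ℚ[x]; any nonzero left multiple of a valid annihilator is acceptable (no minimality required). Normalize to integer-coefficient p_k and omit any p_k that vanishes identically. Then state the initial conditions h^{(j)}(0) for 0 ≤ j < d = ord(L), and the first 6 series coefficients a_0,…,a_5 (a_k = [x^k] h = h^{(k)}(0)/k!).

f: a_k = 2, 0, -9, 0, 27/4, 0, …
g: a_k = 4, 4, 8, 12, 20, 32, …
h₀=f·g: eliminate ⇒ L₀, order ≤ 2·1.
∫: right-multiply L₀ by Dx.
L = (-7 + 9·x + 9·x^2)·Dx + (2 + 4·x)·Dx^2 + (-1 + x + x^2)·Dx^3  (order 3).
h: a_k = 0, 8, 4, -20/3, -3, -1, …
ICs: h(0) = 0, h′(0) = 8, h′′(0) = 8.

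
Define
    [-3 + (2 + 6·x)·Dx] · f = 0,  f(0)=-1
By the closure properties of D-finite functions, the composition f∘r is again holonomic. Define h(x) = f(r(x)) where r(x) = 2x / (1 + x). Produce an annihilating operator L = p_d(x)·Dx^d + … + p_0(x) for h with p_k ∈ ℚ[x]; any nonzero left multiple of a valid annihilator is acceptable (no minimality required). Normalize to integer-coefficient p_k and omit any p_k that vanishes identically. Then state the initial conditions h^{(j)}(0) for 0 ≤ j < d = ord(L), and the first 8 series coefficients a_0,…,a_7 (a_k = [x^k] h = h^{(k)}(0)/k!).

L = -3 + (1 + 8·x + 7·x^2)·Dx  (order 1).
h: a_k = -1, -3, 15/2, -51/2, 861/8, -4137/8, 42987/16, -234975/16, …
ICs: h(0) = -1.

f: a_k = -1, -3/2, 9/8, -27/16, 405/128, -1701/256, 15309/1024, -72171/2048, …
f∘r: x↦r, Dx↦Dx/r' in L_f ⇒ L₀.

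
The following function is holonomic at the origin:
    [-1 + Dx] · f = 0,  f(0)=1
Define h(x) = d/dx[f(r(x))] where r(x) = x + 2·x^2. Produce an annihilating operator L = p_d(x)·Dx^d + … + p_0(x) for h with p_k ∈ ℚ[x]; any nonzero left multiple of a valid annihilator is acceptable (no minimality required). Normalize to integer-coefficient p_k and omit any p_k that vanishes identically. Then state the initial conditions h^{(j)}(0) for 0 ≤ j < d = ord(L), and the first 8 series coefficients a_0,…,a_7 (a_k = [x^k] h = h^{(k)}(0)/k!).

f: a_k = 1, 1, 1/2, 1/6, 1/24, 1/120, 1/720, 1/5040, …
Change of var in L_f (x↦r) gives L₀.
Derive L from L₀ (diff closure).
L = (5 + 8·x + 16·x^2) + (-1 - 4·x)·Dx  (order 1).
h: a_k = 1, 5, 13/2, 73/6, 281/24, 1741/120, 1697/144, 57233/5040, …
ICs: h(0) = 1.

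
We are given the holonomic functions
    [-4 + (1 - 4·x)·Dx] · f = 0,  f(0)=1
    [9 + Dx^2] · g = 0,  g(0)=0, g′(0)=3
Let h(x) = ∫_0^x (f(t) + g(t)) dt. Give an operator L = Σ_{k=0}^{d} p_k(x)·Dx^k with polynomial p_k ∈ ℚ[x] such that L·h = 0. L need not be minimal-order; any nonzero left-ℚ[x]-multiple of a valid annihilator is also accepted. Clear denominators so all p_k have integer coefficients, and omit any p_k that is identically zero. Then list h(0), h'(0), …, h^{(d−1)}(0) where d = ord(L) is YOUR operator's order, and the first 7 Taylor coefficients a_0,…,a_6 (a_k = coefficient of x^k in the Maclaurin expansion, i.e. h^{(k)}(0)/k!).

f: a_k = 1, 4, 16, 64, 256, 1024, 4096, …
g: a_k = 0, 3, 0, -9/2, 0, 81/40, 0, …
L₀ := lclm(L_f,L_g); ord L₀ ≤ 1+2.
Integrate: L := L₀·Dx.
L = (3780 - 2592·x + 5184·x^2)·Dx + (-369 + 2124·x - 3888·x^2 + 5184·x^3)·Dx^2 + (420 - 288·x + 576·x^2)·Dx^3 + (-41 + 236·x - 432·x^2 + 576·x^3)·Dx^4  (order 4).
h: a_k = 0, 1, 7/2, 16/3, 119/8, 256/5, 41041/240, …
ICs: h(0) = 0, h′(0) = 1, h′′(0) = 7, h′′′(0) = 32.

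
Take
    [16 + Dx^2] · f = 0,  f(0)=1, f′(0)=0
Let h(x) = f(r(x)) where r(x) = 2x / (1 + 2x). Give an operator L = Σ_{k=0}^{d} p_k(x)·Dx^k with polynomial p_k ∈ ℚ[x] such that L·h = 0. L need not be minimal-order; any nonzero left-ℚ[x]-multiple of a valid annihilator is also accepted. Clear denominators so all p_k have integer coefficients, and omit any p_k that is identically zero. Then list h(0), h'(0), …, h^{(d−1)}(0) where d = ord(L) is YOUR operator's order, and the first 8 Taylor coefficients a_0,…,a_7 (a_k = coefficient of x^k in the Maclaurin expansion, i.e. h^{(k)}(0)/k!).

f: a_k = 1, 0, -8, 0, 32/3, 0, -256/45, 0, …
L₀ from L_f via x↦r, Dx↦r'^{-1}Dx.
L = 64 + (4 + 24·x + 48·x^2 + 32·x^3)·Dx + (1 + 8·x + 24·x^2 + 32·x^3 + 16·x^4)·Dx^2  (order 2).
h: a_k = 1, 0, -32, 128, -640/3, -1024/3, 175616/45, -83968/5, …
ICs: h(0) = 1, h′(0) = 0.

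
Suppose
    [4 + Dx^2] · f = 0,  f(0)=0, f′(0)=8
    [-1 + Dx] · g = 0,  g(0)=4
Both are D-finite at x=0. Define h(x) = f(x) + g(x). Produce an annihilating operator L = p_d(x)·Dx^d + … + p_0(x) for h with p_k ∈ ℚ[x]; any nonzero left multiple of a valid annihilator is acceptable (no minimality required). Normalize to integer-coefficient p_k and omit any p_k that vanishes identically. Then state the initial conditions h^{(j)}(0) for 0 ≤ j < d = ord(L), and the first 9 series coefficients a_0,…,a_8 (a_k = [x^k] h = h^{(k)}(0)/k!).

f: a_k = 0, 8, 0, -16/3, 0, 16/15, 0, -32/315, 0, …
g: a_k = 4, 4, 2, 2/3, 1/6, 1/30, 1/180, 1/1260, 1/10080, …
Sum ⇒ L₀ = lclm(L_f,L_g) in ℚ(x)⟨Dx⟩.
L = -4 + 4·Dx - Dx^2 + Dx^3  (order 3).
h: a_k = 4, 12, 2, -14/3, 1/6, 11/10, 1/180, -127/1260, 1/10080, …
ICs: h(0) = 4, h′(0) = 12, h′′(0) = 4.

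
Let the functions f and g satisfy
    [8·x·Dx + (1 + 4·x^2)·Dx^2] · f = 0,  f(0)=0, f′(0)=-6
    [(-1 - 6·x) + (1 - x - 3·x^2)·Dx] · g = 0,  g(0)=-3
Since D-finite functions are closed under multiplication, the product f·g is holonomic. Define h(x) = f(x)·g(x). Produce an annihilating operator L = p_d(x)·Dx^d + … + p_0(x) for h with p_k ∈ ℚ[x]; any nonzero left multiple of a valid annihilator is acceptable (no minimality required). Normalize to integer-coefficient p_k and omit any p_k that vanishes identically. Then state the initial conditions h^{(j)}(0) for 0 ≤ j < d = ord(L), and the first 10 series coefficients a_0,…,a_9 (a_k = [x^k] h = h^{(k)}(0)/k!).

f: a_k = 0, -6, 0, 8, 0, -96/5, 0, 384/7, 0, -512/3, …
g: a_k = -3, -3, -12, -21, -57, -120, -291, -651, -1524, -3477, …
h₀=f·g: eliminate ⇒ L₀, order ≤ 2·1.
L = (6 + 8·x + 72·x^2) + (2 + 4·x + 16·x^2 + 72·x^3)·Dx + (-1 + x - x^2 + 4·x^3 + 12·x^4)·Dx^2  (order 2).
h: a_k = 0, 18, 18, 48, 102, 1518/5, 3048/5, 47454/35, 111462/35, 271744/35, …
ICs: h(0) = 0, h′(0) = 18.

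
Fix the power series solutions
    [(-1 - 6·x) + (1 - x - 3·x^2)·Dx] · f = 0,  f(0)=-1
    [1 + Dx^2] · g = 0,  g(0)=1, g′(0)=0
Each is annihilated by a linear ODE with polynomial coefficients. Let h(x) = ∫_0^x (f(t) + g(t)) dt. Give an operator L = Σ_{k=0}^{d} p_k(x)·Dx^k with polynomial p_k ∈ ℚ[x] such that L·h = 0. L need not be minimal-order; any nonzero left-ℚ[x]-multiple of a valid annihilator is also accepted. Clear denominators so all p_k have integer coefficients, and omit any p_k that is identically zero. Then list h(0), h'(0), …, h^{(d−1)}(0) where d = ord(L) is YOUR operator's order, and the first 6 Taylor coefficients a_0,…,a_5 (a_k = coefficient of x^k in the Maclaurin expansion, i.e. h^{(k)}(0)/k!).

f: a_k = -1, -1, -4, -7, -19, -40, …
g: a_k = 1, 0, -1/2, 0, 1/24, 0, …
f+g: L₀ = lclm(L_f,L_g), ord ≤ 1+2.
∫: right-multiply L₀ by Dx.
L = (43 + 292·x + 307·x^2 + 624·x^3 + 45·x^4 + 54·x^5)·Dx + (-9 - 7·x - 6·x^2 + 91·x^3 + 144·x^4 + 27·x^5 + 27·x^6)·Dx^2 + (43 + 292·x + 307·x^2 + 624·x^3 + 45·x^4 + 54·x^5)·Dx^3 + (-9 - 7·x - 6·x^2 + 91·x^3 + 144·x^4 + 27·x^5 + 27·x^6)·Dx^4  (order 4).
h: a_k = 0, 0, -1/2, -3/2, -7/4, -91/24, …
ICs: h(0) = 0, h′(0) = 0, h′′(0) = -1, h′′′(0) = -9.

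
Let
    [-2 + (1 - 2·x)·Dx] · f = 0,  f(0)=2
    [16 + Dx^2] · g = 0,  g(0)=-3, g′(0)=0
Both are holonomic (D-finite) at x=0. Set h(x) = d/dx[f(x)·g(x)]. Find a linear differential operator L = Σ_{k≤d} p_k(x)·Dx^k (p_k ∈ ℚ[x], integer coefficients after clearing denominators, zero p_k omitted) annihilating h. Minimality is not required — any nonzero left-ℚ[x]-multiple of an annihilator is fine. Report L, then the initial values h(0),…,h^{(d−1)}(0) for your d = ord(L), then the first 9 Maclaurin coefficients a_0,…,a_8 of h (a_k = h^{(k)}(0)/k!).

f: a_k = 2, 4, 8, 16, 32, 64, 128, 256, 512, …
g: a_k = -3, 0, 24, 0, -32, 0, 256/15, 0, -512/105, …
L₀ := L_f ⊗_s L_g (sym. prod.), ord ≤ 2.
h=h₀': d/dx-closure on L₀ ⇒ L.
L = (8 - 64·x + 64·x^2) + (-4 + 8·x)·Dx + (1 - 4·x + 4·x^2)·Dx^2  (order 2).
h: a_k = -12, 48, 144, 128, 320, 4864/5, 34048/15, 536576/105, 402432/35, …
ICs: h(0) = -12, h′(0) = 48.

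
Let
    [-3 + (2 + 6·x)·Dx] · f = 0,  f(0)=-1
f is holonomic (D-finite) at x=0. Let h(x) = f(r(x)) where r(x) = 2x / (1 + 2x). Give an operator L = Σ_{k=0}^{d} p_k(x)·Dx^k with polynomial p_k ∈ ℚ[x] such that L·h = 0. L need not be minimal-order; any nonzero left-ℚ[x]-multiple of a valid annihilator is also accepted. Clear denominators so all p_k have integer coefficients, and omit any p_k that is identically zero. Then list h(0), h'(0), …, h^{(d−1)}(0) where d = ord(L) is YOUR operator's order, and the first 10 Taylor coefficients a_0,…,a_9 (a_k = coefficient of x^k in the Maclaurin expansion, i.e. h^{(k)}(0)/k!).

L = -3 + (1 + 10·x + 16·x^2)·Dx  (order 1).
h: a_k = -1, -3, 21/2, -87/2, 1677/8, -9069/8, 106305/16, -658335/16, 33903165/128, -224519505/128, …
ICs: h(0) = -1.

f: a_k = -1, -3/2, 9/8, -27/16, 405/128, -1701/256, 15309/1024, -72171/2048, 2814669/32768, -14073345/65536, …
f∘r: x↦r, Dx↦Dx/r' in L_f ⇒ L₀.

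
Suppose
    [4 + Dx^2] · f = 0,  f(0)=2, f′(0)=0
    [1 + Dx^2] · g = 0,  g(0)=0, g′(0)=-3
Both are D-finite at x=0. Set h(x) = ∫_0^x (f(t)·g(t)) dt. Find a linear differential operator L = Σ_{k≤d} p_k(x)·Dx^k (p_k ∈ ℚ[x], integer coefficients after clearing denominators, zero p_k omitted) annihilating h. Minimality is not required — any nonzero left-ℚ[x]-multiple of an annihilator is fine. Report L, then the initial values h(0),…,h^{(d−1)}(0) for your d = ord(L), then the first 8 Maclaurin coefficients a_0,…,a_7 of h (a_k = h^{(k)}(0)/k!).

f: a_k = 2, 0, -4, 0, 4/3, 0, -8/45, 0, …
g: a_k = 0, -3, 0, 1/2, 0, -1/40, 0, 1/1680, …
f·g: L₀ = L_f ⊗_s L_g, ord ≤ 2·2.
h=∫h₀ ⇒ L = L₀·Dx.
L = 9·Dx + 10·Dx^3 + Dx^5  (order 5).
h: a_k = 0, 0, -3, 0, 13/4, 0, -121/120, 0, …
ICs: h(0) = 0, h′(0) = 0, h′′(0) = -6, h′′′(0) = 0, h′′′′(0) = 78.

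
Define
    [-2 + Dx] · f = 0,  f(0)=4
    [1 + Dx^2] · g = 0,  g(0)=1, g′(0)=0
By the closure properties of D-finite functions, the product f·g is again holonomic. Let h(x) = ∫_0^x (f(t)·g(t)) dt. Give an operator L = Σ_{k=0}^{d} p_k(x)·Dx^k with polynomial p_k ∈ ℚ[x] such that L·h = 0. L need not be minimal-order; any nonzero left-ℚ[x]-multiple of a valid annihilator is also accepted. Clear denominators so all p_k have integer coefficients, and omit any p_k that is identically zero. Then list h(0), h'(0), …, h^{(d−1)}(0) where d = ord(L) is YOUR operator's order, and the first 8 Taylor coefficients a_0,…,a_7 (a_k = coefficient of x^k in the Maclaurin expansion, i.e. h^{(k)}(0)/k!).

f: a_k = 4, 8, 8, 16/3, 8/3, 16/15, 16/45, 32/315, …
g: a_k = 1, 0, -1/2, 0, 1/24, 0, -1/720, 0, …
Sym-product of L_f,L_g gives L₀ (≤ ord 2).
Integrate: L := L₀·Dx.
L = 5·Dx - 4·Dx^2 + Dx^3  (order 3).
h: a_k = 0, 4, 4, 2, 1/3, -7/30, -19/90, -13/140, …
ICs: h(0) = 0, h′(0) = 4, h′′(0) = 8.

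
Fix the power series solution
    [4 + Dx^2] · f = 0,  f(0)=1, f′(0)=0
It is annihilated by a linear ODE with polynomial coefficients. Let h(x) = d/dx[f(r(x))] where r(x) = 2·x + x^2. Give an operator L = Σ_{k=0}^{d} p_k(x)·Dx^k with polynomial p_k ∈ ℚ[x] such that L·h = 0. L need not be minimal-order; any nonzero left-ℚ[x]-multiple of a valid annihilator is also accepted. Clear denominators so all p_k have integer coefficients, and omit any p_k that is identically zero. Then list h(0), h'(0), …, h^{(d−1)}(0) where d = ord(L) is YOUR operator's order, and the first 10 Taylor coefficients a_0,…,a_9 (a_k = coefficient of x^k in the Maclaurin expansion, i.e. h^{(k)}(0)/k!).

f: a_k = 1, 0, -2, 0, 2/3, 0, -4/45, 0, 2/315, 0, …
f∘r: x↦r, Dx↦Dx/r' in L_f ⇒ L₀.
Differentiate: ansatz ord ≤ ord L₀ ⇒ L.
L = (19 + 64·x + 96·x^2 + 64·x^3 + 16·x^4) + (-3 - 3·x)·Dx + (1 + 2·x + x^2)·Dx^2  (order 2).
h: a_k = 0, -16, -24, 104/3, 320/3, 928/15, -1232/15, -47984/315, -2432/35, 163168/2835, …
ICs: h(0) = 0, h′(0) = -16.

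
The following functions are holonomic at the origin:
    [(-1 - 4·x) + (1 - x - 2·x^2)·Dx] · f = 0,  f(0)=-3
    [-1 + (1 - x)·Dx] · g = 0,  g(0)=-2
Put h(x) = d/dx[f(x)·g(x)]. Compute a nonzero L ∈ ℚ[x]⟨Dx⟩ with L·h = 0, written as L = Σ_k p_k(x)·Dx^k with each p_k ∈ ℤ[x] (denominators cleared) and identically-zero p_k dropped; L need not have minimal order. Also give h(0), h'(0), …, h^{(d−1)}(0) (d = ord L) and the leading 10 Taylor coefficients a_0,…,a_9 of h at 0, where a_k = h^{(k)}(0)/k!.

f: a_k = -3, -3, -9, -15, -33, -63, -129, -255, -513, -1023, …
g: a_k = -2, -2, -2, -2, -2, -2, -2, -2, -2, -2, …
Sym-product of L_f,L_g gives L₀ (≤ ord 1).
h₀' ⇒ L via d/dx closure of L₀.
L = (5 - 9·x^2 - 16·x^3 + 24·x^4) + (-1 + x + 6·x^2 - 7·x^3 - 5·x^4 + 6·x^5)·Dx  (order 1).
h: a_k = 12, 60, 180, 504, 1260, 3060, 7140, 16368, 36828, 81900, …
ICs: h(0) = 12.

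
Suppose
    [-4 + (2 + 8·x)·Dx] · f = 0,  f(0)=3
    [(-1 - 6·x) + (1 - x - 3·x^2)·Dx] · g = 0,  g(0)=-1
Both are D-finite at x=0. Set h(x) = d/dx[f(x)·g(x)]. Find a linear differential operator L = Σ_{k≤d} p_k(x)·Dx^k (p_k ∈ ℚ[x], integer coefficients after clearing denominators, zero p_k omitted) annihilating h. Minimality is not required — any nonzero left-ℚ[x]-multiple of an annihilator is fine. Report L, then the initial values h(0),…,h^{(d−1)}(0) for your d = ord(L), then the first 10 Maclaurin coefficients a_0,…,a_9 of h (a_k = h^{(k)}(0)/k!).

f: a_k = 3, 6, -6, 12, -30, 84, -252, 792, -2574, 8580, …
g: a_k = -1, -1, -4, -7, -19, -40, -97, -217, -508, -1159, …
Product ⇒ symmetric product L₀, ord ≤ 1.
h₀' ⇒ L via d/dx closure of L₀.
L = (8 + 126·x + 390·x^2 + 480·x^3 + 540·x^4) + (-3 - 17·x - 21·x^2 + 38·x^3 + 222·x^4 + 216·x^5)·Dx  (order 1).
h: a_k = -9, -24, -153, -228, -1470, -1278, -13209, 384, -127737, 151230, …
ICs: h(0) = -9.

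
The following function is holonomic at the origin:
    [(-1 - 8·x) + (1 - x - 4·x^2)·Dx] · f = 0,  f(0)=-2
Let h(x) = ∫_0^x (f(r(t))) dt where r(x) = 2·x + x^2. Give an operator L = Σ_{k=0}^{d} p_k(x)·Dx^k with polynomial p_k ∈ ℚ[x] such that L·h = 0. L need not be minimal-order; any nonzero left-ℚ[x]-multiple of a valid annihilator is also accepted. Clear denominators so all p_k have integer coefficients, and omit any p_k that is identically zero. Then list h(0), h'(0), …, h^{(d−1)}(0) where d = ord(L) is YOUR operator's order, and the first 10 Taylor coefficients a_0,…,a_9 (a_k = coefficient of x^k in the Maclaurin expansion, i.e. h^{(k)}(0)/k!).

f: a_k = -2, -2, -10, -18, -58, -130, -362, -882, -2330, -5858, …
Change of var in L_f (x↦r) gives L₀.
∫: right-multiply L₀ by Dx.
L = (2 + 34·x + 48·x^2 + 16·x^3)·Dx + (-1 + 2·x + 17·x^2 + 16·x^3 + 4·x^4)·Dx^2  (order 2).
h: a_k = 0, -2, -2, -14, -46, -1154/5, -3062/3, -34978/7, -24158, -1083754/9, …
ICs: h(0) = 0, h′(0) = -2.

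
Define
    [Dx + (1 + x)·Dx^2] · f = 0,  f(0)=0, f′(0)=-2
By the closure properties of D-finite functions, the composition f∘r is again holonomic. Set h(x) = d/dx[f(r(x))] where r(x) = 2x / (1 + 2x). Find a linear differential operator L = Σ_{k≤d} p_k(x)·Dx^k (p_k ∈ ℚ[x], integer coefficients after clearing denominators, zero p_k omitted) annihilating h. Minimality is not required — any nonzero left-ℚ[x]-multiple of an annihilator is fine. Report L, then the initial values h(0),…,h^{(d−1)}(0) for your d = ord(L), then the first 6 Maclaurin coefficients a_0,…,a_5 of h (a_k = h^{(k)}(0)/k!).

f: a_k = 0, -2, 1, -2/3, 1/2, -2/5, …
L₀ from L_f via x↦r, Dx↦r'^{-1}Dx.
Differentiate: ansatz ord ≤ ord L₀ ⇒ L.
L = (6 + 16·x) + (1 + 6·x + 8·x^2)·Dx  (order 1).
h: a_k = -4, 24, -112, 480, -1984, 8064, …
ICs: h(0) = -4.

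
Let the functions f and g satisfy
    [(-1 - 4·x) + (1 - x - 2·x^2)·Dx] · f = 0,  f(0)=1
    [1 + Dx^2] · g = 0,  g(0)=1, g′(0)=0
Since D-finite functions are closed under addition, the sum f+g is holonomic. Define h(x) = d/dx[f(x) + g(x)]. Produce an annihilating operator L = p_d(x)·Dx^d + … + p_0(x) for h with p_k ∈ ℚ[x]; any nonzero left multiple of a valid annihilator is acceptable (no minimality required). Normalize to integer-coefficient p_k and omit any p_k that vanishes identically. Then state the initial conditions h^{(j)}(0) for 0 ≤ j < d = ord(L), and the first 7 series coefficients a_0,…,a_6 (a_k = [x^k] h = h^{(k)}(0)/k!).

L = (270 + 1200·x + 2862·x^2 + 1860·x^3 + 1920·x^4 + 144·x^5 + 96·x^6) + (-31 - 115·x + 75·x^2 + 241·x^3 + 430·x^4 + 372·x^5 + 56·x^6 + 32·x^7)·Dx + (270 + 1200·x + 2862·x^2 + 1860·x^3 + 1920·x^4 + 144·x^5 + 96·x^6)·Dx^2 + (-31 - 115·x + 75·x^2 + 241·x^3 + 430·x^4 + 372·x^5 + 56·x^6 + 32·x^7)·Dx^3  (order 3).
h: a_k = 1, 5, 15, 265/6, 105, 30959/120, 595, …
ICs: h(0) = 1, h′(0) = 5, h′′(0) = 30.

f: a_k = 1, 1, 3, 5, 11, 21, 43, …
g: a_k = 1, 0, -1/2, 0, 1/24, 0, -1/720, …
h₀=f+g: left-lcm gives L₀, ord ≤ 3.
h₀' ⇒ L via d/dx closure of L₀.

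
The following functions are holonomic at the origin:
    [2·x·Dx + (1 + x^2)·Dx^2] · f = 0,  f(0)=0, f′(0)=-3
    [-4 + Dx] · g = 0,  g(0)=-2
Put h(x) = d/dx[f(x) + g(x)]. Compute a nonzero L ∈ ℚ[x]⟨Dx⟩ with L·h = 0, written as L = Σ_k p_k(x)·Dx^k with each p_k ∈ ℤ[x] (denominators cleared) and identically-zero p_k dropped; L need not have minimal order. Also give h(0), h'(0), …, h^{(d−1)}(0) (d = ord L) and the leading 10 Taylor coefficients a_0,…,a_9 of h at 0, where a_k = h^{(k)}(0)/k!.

L = (4 - 16·x - 12·x^2 - 16·x^3) + (-9 - 13·x^2 - 8·x^4)·Dx + (2 + x + 4·x^2 + x^3 + 2·x^4)·Dx^2  (order 2).
h: a_k = -11, -32, -61, -256/3, -265/3, -1024/15, -1913/45, -8192/315, -5041/315, -16384/2835, …
ICs: h(0) = -11, h′(0) = -32.

f: a_k = 0, -3, 0, 1, 0, -3/5, 0, 3/7, 0, -1/3, …
g: a_k = -2, -8, -16, -64/3, -64/3, -256/15, -512/45, -2048/315, -1024/315, -4096/2835, …
f+g: L₀ = lclm(L_f,L_g), ord ≤ 2+1.
Differentiate: ansatz ord ≤ ord L₀ ⇒ L.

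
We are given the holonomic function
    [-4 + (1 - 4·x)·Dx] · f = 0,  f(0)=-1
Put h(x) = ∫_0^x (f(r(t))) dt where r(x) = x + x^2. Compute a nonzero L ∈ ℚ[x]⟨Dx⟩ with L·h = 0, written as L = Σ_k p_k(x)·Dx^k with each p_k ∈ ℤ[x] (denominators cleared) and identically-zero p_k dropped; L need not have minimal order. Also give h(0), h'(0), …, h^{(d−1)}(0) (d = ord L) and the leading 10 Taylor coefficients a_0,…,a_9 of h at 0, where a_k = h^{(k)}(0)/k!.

L = (4 + 8·x)·Dx + (-1 + 4·x + 4·x^2)·Dx^2  (order 2).
h: a_k = 0, -1, -2, -20/3, -24, -464/5, -1120/3, -10816/7, -6528, -252160/9, …
ICs: h(0) = 0, h′(0) = -1.

f: a_k = -1, -4, -16, -64, -256, -1024, -4096, -16384, -65536, -262144, …
Substitute x→r, Dx→(1/r')Dx; clear ⇒ L₀.
h=∫₀ˣh₀: take L = L₀·Dx.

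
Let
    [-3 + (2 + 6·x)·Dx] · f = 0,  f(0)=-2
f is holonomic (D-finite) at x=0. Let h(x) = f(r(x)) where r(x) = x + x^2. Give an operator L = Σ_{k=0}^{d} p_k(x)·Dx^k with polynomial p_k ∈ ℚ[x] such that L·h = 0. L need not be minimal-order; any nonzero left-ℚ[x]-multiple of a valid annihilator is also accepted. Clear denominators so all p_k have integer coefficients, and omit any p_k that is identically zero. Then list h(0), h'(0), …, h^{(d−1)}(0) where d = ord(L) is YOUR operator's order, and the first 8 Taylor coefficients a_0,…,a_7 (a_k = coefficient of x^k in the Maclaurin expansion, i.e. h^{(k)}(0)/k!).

L = (-3 - 6·x) + (2 + 6·x + 6·x^2)·Dx  (order 1).
h: a_k = -2, -3, -3/4, 9/8, -99/64, 243/128, -999/512, 1377/1024, …
ICs: h(0) = -2.

f: a_k = -2, -3, 9/4, -27/8, 405/64, -1701/128, 15309/512, -72171/1024, …
Change of var in L_f (x↦r) gives L₀.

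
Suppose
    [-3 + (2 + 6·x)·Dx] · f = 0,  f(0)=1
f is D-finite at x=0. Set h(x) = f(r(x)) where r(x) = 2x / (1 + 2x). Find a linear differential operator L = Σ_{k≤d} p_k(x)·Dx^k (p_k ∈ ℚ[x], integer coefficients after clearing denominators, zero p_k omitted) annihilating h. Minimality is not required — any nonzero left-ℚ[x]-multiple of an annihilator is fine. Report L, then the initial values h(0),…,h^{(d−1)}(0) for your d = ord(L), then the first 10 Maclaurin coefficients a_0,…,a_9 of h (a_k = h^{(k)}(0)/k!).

f: a_k = 1, 3/2, -9/8, 27/16, -405/128, 1701/256, -15309/1024, 72171/2048, -2814669/32768, 14073345/65536, …
L₀ from L_f via x↦r, Dx↦r'^{-1}Dx.
L = -3 + (1 + 10·x + 16·x^2)·Dx  (order 1).
h: a_k = 1, 3, -21/2, 87/2, -1677/8, 9069/8, -106305/16, 658335/16, -33903165/128, 224519505/128, …
ICs: h(0) = 1.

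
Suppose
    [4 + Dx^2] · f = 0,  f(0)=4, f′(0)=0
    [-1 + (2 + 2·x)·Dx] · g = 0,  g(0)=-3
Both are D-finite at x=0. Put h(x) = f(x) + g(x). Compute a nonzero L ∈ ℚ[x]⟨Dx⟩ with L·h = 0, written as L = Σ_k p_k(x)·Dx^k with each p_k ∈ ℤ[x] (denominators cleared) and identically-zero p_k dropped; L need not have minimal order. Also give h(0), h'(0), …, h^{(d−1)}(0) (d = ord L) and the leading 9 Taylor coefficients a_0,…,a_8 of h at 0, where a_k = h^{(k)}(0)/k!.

L = (-76 - 128·x - 64·x^2) + (120 + 376·x + 384·x^2 + 128·x^3)·Dx + (-19 - 32·x - 16·x^2)·Dx^2 + (30 + 94·x + 96·x^2 + 32·x^3)·Dx^3  (order 3).
h: a_k = 1, -3/2, -61/8, -3/16, 1069/384, -21/256, -13549/46080, -99/2048, 667549/10321920, …
ICs: h(0) = 1, h′(0) = -3/2, h′′(0) = -61/4.

f: a_k = 4, 0, -8, 0, 8/3, 0, -16/45, 0, 8/315, …
g: a_k = -3, -3/2, 3/8, -3/16, 15/128, -21/256, 63/1024, -99/2048, 1287/32768, …
f+g: L₀ = lclm(L_f,L_g), ord ≤ 2+1.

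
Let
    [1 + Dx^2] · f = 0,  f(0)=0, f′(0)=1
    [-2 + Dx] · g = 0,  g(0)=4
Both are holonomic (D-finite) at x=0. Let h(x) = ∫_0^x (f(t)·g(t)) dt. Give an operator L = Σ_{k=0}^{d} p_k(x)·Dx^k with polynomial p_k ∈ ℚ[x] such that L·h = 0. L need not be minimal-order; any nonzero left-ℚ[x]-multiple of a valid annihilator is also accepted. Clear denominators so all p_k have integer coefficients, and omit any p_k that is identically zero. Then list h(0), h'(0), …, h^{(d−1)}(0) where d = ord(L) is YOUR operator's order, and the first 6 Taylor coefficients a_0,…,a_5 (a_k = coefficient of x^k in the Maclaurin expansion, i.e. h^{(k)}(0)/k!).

L = 5·Dx - 4·Dx^2 + Dx^3  (order 3).
h: a_k = 0, 0, 2, 8/3, 11/6, 4/5, …
ICs: h(0) = 0, h′(0) = 0, h′′(0) = 4.

f: a_k = 0, 1, 0, -1/6, 0, 1/120, …
g: a_k = 4, 8, 8, 16/3, 8/3, 16/15, …
Sym-product of L_f,L_g gives L₀ (≤ ord 2).
h=∫h₀ ⇒ L = L₀·Dx.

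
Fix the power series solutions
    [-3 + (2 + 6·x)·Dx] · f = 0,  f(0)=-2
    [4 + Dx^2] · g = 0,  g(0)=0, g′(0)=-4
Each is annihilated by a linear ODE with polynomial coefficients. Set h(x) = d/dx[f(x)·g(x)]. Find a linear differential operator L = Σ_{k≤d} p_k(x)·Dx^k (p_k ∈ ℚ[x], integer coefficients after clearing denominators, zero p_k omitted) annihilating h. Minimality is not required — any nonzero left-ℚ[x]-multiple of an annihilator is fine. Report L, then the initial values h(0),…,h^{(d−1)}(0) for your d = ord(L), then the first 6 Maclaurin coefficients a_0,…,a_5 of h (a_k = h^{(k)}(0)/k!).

L = (1453 + 11712·x + 26784·x^2 + 27648·x^3 + 20736·x^4) + (132 - 756·x - 5184·x^2 - 5184·x^3)·Dx + (172 + 1416·x + 4428·x^2 + 6912·x^3 + 5184·x^4)·Dx^2  (order 2).
h: a_k = 8, 24, -43, 22, -4379/48, 21963/80, …
ICs: h(0) = 8, h′(0) = 24.

f: a_k = -2, -3, 9/4, -27/8, 405/64, -1701/128, …
g: a_k = 0, -4, 0, 8/3, 0, -8/15, …
f·g: L₀ = L_f ⊗_s L_g, ord ≤ 1·2.
h=h₀': d/dx-closure on L₀ ⇒ L.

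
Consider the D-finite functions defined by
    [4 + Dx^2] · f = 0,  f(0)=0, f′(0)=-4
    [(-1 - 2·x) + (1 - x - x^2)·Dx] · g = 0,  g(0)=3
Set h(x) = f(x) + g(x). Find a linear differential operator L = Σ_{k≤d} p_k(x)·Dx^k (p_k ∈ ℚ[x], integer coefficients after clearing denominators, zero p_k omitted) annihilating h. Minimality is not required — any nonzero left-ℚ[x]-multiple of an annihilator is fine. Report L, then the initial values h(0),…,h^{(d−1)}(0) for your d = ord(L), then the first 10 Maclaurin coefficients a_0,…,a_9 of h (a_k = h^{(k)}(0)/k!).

L = (-44 - 96·x - 32·x^2 - 48·x^3 - 40·x^4 - 16·x^5) + (16 - 20·x - 8·x^2 + 16·x^3 - 12·x^4 - 24·x^5 - 8·x^6)·Dx + (-11 - 24·x - 8·x^2 - 12·x^3 - 10·x^4 - 4·x^5)·Dx^2 + (4 - 5·x - 2·x^2 + 4·x^3 - 3·x^4 - 6·x^5 - 2·x^6)·Dx^3  (order 3).
h: a_k = 3, -1, 6, 35/3, 15, 352/15, 39, 19861/315, 102, 467767/2835, …
ICs: h(0) = 3, h′(0) = -1, h′′(0) = 12.

f: a_k = 0, -4, 0, 8/3, 0, -8/15, 0, 16/315, 0, -8/2835, …
g: a_k = 3, 3, 6, 9, 15, 24, 39, 63, 102, 165, …
Sum ⇒ L₀ = lclm(L_f,L_g) in ℚ(x)⟨Dx⟩.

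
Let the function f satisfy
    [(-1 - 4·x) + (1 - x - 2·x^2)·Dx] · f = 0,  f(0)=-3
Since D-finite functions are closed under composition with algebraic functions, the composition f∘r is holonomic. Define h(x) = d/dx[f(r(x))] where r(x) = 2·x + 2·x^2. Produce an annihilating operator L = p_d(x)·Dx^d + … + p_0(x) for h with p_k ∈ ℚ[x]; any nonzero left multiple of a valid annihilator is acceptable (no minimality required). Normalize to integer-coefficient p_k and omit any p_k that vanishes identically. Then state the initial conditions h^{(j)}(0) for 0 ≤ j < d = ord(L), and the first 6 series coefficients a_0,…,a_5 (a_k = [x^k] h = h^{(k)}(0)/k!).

f: a_k = -3, -3, -9, -15, -33, -63, …
f∘r: x↦r, Dx↦Dx/r' in L_f ⇒ L₀.
Differentiate: ansatz ord ≤ ord L₀ ⇒ L.
L = (14 + 108·x + 444·x^2 + 1312·x^3 + 2256·x^4 + 1920·x^5 + 640·x^6) + (-1 - 8·x + 6·x^2 + 148·x^3 + 440·x^4 + 624·x^5 + 448·x^6 + 128·x^7)·Dx  (order 1).
h: a_k = -6, -84, -576, -3696, -22440, -129744, …
ICs: h(0) = -6.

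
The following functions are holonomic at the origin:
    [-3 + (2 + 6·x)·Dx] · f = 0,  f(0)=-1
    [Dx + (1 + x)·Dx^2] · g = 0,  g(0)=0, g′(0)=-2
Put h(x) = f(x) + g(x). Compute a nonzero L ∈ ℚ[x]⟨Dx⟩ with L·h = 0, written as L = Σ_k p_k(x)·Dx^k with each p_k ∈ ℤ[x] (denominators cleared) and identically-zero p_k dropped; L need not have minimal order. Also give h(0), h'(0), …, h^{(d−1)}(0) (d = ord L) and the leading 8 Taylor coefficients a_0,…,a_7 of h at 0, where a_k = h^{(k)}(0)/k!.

f: a_k = -1, -3/2, 9/8, -27/16, 405/128, -1701/256, 15309/1024, -72171/2048, …
g: a_k = 0, -2, 1, -2/3, 1/2, -2/5, 1/3, -2/7, …
L₀ := lclm(L_f,L_g); ord L₀ ≤ 1+2.
L = (-15 + 9·x)·Dx + (-19 - 6·x + 45·x^2)·Dx^2 + (-2 - 2·x + 18·x^2 + 18·x^3)·Dx^3  (order 3).
h: a_k = -1, -7/2, 17/8, -113/48, 469/128, -9017/1280, 46951/3072, -509293/14336, …
ICs: h(0) = -1, h′(0) = -7/2, h′′(0) = 17/4.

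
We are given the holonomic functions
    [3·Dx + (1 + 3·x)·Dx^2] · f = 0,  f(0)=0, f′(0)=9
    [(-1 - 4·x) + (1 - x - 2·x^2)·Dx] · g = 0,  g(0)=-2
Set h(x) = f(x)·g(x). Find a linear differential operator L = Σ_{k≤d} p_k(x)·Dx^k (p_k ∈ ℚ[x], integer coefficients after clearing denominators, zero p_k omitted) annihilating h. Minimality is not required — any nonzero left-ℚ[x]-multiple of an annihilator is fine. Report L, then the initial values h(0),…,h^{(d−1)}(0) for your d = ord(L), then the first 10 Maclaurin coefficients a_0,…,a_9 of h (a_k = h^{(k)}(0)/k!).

L = (7 + 24·x) + (-1 + 17·x + 30·x^2)·Dx + (-1 - 2·x + 5·x^2 + 6·x^3)·Dx^2  (order 2).
h: a_k = 0, -18, 9, -81, 117/2, -3951/10, 4509/10, -154971/70, 101043/28, -1951749/140, …
ICs: h(0) = 0, h′(0) = -18.

f: a_k = 0, 9, -27/2, 27, -243/4, 729/5, -729/2, 6561/7, -19683/8, 6561, …
g: a_k = -2, -2, -6, -10, -22, -42, -86, -170, -342, -682, …
L₀ := L_f ⊗_s L_g (sym. prod.), ord ≤ 2.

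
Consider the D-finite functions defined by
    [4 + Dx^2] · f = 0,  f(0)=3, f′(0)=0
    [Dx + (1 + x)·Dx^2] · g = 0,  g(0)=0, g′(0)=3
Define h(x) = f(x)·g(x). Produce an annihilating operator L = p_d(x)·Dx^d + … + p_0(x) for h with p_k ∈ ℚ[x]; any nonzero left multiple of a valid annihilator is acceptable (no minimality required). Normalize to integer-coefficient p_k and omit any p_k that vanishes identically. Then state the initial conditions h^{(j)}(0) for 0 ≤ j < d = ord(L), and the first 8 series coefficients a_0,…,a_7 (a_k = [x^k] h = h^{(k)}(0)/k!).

f: a_k = 3, 0, -6, 0, 2, 0, -4/15, 0, …
g: a_k = 0, 3, -3/2, 1, -3/4, 3/5, -1/2, 3/7, …
f·g: L₀ = L_f ⊗_s L_g, ord ≤ 2·2.
L = (168 + 864·x + 1456·x^2 + 1024·x^3 + 256·x^4) + (112 + 368·x + 384·x^2 + 128·x^3)·Dx + (102 + 464·x + 744·x^2 + 512·x^3 + 128·x^4)·Dx^2 + (28 + 92·x + 96·x^2 + 32·x^3)·Dx^3 + (15 + 62·x + 95·x^2 + 64·x^3 + 16·x^4)·Dx^4  (order 4).
h: a_k = 0, 9, -9/2, -15, 27/4, 9/5, 0, -39/35, …
ICs: h(0) = 0, h′(0) = 9, h′′(0) = -9, h′′′(0) = -90.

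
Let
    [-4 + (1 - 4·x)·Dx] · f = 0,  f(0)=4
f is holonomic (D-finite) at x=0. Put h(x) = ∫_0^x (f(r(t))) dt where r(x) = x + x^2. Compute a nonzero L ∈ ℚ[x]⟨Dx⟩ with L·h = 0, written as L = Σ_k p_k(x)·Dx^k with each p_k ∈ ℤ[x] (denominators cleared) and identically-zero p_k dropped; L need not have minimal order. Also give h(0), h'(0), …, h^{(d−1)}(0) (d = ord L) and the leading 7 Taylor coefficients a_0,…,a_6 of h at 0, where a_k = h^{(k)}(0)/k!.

f: a_k = 4, 16, 64, 256, 1024, 4096, 16384, …
h₀=f(r): pull back L_f along r ⇒ L₀.
∫: right-multiply L₀ by Dx.
L = (4 + 8·x)·Dx + (-1 + 4·x + 4·x^2)·Dx^2  (order 2).
h: a_k = 0, 4, 8, 80/3, 96, 1856/5, 4480/3, …
ICs: h(0) = 0, h′(0) = 4.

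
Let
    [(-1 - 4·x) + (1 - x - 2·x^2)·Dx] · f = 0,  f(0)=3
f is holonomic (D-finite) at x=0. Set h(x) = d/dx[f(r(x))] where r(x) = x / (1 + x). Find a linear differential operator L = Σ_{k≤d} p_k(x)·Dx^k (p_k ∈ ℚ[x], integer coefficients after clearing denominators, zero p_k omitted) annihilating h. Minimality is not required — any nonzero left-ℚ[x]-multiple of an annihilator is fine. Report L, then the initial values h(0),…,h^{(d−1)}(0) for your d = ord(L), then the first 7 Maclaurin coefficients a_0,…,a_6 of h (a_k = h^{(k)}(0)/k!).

L = (4 + 12·x + 36·x^2 + 20·x^3) + (-1 - 7·x - 9·x^2 + 7·x^3 + 10·x^4)·Dx  (order 1).
h: a_k = 3, 12, 0, 48, -60, 216, -420, …
ICs: h(0) = 3.

f: a_k = 3, 3, 9, 15, 33, 63, 129, …
Substitute x→r, Dx→(1/r')Dx; clear ⇒ L₀.
h₀' ⇒ L via d/dx closure of L₀.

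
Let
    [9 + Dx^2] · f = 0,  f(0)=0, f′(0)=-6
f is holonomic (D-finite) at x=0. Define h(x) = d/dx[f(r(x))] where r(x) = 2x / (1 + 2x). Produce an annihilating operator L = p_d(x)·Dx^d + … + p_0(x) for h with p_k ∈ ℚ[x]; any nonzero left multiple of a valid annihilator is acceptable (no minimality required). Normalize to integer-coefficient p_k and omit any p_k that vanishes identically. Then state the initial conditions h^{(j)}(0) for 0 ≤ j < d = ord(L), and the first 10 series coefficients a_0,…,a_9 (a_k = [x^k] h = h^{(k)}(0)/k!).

f: a_k = 0, -6, 0, 9, 0, -81/20, 0, 243/280, 0, -243/2240, …
h₀=f(r): pull back L_f along r ⇒ L₀.
h=h₀': d/dx-closure on L₀ ⇒ L.
L = (60 + 96·x + 96·x^2) + (12 + 72·x + 144·x^2 + 96·x^3)·Dx + (1 + 8·x + 24·x^2 + 32·x^3 + 16·x^4)·Dx^2  (order 2).
h: a_k = -12, 48, 72, -1344, 7032, -24480, 309648/5, -484608/5, -2146392/35, 8628576/7, …
ICs: h(0) = -12, h′(0) = 48.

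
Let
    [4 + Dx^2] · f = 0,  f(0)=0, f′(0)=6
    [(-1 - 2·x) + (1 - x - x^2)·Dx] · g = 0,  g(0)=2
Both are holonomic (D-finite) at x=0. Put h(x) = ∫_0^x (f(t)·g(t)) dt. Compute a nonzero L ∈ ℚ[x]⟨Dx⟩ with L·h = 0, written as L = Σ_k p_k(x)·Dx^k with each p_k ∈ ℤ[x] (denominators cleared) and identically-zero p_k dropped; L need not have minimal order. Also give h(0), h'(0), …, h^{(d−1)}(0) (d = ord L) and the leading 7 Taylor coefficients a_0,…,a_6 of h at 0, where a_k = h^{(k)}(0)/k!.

f: a_k = 0, 6, 0, -4, 0, 4/5, 0, …
g: a_k = 2, 2, 4, 6, 10, 16, 26, …
Product ⇒ symmetric product L₀, ord ≤ 2.
∫: right-multiply L₀ by Dx.
L = (-2 + 4·x + 4·x^2)·Dx + (2 + 4·x)·Dx^2 + (-1 + x + x^2)·Dx^3  (order 3).
h: a_k = 0, 0, 6, 4, 4, 28/5, 38/5, …
ICs: h(0) = 0, h′(0) = 0, h′′(0) = 12.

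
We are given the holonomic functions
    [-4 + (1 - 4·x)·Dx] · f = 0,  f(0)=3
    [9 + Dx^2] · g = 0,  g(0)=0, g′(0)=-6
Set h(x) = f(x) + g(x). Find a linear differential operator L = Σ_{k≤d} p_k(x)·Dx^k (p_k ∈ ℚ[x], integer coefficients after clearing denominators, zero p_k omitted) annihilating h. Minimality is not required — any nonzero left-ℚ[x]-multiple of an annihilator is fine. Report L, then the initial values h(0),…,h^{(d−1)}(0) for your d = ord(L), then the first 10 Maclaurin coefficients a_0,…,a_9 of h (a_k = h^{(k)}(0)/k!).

f: a_k = 3, 12, 48, 192, 768, 3072, 12288, 49152, 196608, 786432, …
g: a_k = 0, -6, 0, 9, 0, -81/20, 0, 243/280, 0, -243/2240, …
h₀=f+g: left-lcm gives L₀, ord ≤ 3.
L = (3780 - 2592·x + 5184·x^2) + (-369 + 2124·x - 3888·x^2 + 5184·x^3)·Dx + (420 - 288·x + 576·x^2)·Dx^2 + (-41 + 236·x - 432·x^2 + 576·x^3)·Dx^3  (order 3).
h: a_k = 3, 6, 48, 201, 768, 61359/20, 12288, 13762803/280, 196608, 1761607437/2240, …
ICs: h(0) = 3, h′(0) = 6, h′′(0) = 96.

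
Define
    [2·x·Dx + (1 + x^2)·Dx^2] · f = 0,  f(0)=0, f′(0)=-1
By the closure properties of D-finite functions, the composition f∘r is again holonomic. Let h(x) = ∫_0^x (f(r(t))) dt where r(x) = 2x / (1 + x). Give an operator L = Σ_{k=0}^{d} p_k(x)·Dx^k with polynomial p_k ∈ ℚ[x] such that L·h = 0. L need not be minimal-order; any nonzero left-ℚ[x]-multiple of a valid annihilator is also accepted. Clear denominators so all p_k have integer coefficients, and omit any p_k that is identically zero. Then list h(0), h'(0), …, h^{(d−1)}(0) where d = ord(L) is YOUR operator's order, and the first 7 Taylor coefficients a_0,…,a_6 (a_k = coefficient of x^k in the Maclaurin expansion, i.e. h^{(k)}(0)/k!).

L = (2 + 10·x)·Dx^2 + (1 + 2·x + 5·x^2)·Dx^3  (order 3).
h: a_k = 0, 0, -1, 2/3, 1/6, -6/5, 19/15, …
ICs: h(0) = 0, h′(0) = 0, h′′(0) = -2.

f: a_k = 0, -1, 0, 1/3, 0, -1/5, 0, …
L₀ from L_f via x↦r, Dx↦r'^{-1}Dx.
Integrate: L := L₀·Dx.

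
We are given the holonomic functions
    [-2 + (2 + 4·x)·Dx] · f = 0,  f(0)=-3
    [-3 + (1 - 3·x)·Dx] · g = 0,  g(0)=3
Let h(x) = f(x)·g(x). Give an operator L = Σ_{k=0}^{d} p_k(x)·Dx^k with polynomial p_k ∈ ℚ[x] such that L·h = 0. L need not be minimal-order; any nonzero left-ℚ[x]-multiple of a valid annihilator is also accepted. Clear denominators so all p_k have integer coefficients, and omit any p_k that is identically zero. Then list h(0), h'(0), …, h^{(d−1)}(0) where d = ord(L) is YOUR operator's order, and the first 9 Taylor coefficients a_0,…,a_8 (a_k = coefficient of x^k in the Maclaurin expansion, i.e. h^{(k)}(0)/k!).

f: a_k = -3, -3, 3/2, -3/2, 15/8, -21/8, 63/16, -99/16, 1287/128, …
g: a_k = 3, 9, 27, 81, 243, 729, 2187, 6561, 19683, …
L₀ := L_f ⊗_s L_g (sym. prod.), ord ≤ 1.
L = (4 + 3·x) + (-1 + x + 6·x^2)·Dx  (order 1).
h: a_k = -9, -36, -207/2, -315, -7515/8, -2826, -135459/16, -203337/8, -9756315/128, …
ICs: h(0) = -9.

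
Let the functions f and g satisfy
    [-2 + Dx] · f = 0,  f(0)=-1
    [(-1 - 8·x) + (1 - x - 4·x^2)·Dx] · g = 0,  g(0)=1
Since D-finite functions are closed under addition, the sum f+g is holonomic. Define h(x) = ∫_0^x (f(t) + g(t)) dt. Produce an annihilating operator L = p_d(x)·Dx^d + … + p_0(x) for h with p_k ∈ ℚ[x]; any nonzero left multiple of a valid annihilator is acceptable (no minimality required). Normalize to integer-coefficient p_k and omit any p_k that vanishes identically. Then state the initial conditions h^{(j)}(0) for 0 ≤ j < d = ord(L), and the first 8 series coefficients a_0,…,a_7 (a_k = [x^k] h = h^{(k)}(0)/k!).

L = (16 + 20·x + 240·x^2 + 128·x^3)·Dx + (-6 - 32·x - 124·x^2 + 32·x^3 + 64·x^4)·Dx^2 + (-1 + 11·x + 2·x^2 - 48·x^3 - 32·x^4)·Dx^3  (order 3).
h: a_k = 0, 0, -1/2, 1, 23/12, 17/3, 971/90, 1163/45, …
ICs: h(0) = 0, h′(0) = 0, h′′(0) = -1.

f: a_k = -1, -2, -2, -4/3, -2/3, -4/15, -4/45, -8/315, …
g: a_k = 1, 1, 5, 9, 29, 65, 181, 441, …
Sum ⇒ L₀ = lclm(L_f,L_g) in ℚ(x)⟨Dx⟩.
h=∫₀ˣh₀: take L = L₀·Dx.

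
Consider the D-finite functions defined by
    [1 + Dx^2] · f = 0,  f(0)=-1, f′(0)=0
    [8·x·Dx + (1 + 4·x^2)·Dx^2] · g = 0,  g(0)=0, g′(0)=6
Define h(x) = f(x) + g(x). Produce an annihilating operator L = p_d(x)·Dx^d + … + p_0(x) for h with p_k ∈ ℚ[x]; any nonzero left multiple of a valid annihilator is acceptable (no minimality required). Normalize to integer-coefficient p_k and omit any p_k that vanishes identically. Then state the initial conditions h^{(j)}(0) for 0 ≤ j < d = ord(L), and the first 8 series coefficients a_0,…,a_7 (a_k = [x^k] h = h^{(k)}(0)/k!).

L = (-376·x + 1600·x^3 + 128·x^5)·Dx + (-7 + 76·x^2 + 432·x^4 + 64·x^6)·Dx^2 + (-376·x + 1600·x^3 + 128·x^5)·Dx^3 + (-7 + 76·x^2 + 432·x^4 + 64·x^6)·Dx^4  (order 4).
h: a_k = -1, 6, 1/2, -8, -1/24, 96/5, 1/720, -384/7, …
ICs: h(0) = -1, h′(0) = 6, h′′(0) = 1, h′′′(0) = -48.

f: a_k = -1, 0, 1/2, 0, -1/24, 0, 1/720, 0, …
g: a_k = 0, 6, 0, -8, 0, 96/5, 0, -384/7, …
f+g: L₀ = lclm(L_f,L_g), ord ≤ 2+2.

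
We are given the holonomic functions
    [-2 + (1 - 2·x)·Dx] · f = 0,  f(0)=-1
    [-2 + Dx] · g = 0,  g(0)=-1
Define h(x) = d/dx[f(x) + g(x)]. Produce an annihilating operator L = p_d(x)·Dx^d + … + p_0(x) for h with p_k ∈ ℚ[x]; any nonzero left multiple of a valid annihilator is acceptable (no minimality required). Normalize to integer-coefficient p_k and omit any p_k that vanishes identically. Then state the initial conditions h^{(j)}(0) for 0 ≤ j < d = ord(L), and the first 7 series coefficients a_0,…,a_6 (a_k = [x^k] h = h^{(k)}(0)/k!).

f: a_k = -1, -2, -4, -8, -16, -32, -64, …
g: a_k = -1, -2, -2, -4/3, -2/3, -4/15, -4/45, …
L₀ := lclm(L_f,L_g); ord L₀ ≤ 1+1.
Derive L from L₀ (diff closure).
L = (16 + 16·x) + (-10 - 8·x + 8·x^2)·Dx + (1 - 4·x^2)·Dx^2  (order 2).
h: a_k = -4, -12, -28, -200/3, -484/3, -5768/15, -40328/45, …
ICs: h(0) = -4, h′(0) = -12.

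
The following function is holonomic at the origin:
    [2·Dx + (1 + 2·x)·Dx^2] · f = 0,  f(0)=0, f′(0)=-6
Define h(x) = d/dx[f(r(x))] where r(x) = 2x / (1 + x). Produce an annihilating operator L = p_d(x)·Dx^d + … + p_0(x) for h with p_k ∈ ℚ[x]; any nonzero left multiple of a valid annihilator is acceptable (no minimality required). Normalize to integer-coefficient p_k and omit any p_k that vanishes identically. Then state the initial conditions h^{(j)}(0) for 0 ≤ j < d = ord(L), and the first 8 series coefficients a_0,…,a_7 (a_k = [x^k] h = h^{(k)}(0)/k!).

f: a_k = 0, -6, 6, -8, 12, -96/5, 32, -384/7, …
L₀ from L_f via x↦r, Dx↦r'^{-1}Dx.
Derive L from L₀ (diff closure).
L = (6 + 10·x) + (1 + 6·x + 5·x^2)·Dx  (order 1).
h: a_k = -12, 72, -372, 1872, -9372, 46872, -234372, 1171872, …
ICs: h(0) = -12.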